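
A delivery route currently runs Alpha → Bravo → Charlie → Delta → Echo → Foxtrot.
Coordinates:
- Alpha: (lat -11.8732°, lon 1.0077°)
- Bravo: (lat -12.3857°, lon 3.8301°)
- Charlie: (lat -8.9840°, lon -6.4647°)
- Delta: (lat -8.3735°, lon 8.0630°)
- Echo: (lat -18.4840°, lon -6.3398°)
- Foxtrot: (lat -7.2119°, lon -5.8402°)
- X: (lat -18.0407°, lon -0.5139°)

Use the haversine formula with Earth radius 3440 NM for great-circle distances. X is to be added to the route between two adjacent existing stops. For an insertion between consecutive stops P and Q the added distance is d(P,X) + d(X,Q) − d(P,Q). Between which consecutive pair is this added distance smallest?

between Delta and Echo

Added distance for inserting X between each consecutive pair:
Alpha–Bravo: 634.7 NM
Bravo–Charlie: 426.9 NM
Charlie–Delta: 548.5 NM
Delta–Echo: 63.6 NM
Echo–Foxtrot: 376.7 NM
Smallest added distance is 63.6 NM, inserting between Delta and Echo.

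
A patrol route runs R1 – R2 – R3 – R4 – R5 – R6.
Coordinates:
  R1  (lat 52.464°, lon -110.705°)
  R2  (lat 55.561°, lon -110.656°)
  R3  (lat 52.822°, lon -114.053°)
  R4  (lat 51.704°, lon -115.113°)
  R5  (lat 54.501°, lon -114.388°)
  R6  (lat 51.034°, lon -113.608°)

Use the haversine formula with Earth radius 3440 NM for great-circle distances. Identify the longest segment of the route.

Leg distances:
R1→R2: 185.9 NM
R2→R3: 203.1 NM
R3→R4: 77.6 NM
R4→R5: 169.9 NM
R5→R6: 210.1 NM
The longest leg is R5–R6 at 210.1 NM.

R5–R6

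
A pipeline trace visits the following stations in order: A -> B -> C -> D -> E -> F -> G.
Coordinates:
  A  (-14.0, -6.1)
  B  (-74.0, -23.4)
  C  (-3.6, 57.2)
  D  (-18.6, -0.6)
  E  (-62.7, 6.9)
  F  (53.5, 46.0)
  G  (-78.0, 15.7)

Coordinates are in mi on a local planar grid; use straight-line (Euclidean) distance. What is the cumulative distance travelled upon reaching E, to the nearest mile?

274 mi

Leg distances:
A→B: 62.4 mi  (cumulative 62.4 mi)
B→C: 107.0 mi  (cumulative 169.5 mi)
C→D: 59.7 mi  (cumulative 229.2 mi)
D→E: 44.7 mi  (cumulative 273.9 mi)
Cumulative distance at E ≈ 274 mi.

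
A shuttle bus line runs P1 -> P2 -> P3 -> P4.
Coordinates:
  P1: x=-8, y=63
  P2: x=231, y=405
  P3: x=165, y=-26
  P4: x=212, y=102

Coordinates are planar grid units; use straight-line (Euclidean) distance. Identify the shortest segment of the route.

P3–P4

Leg distances:
P1→P2: 417.2
P2→P3: 436.0
P3→P4: 136.4
The shortest leg is P3–P4 at 136.4.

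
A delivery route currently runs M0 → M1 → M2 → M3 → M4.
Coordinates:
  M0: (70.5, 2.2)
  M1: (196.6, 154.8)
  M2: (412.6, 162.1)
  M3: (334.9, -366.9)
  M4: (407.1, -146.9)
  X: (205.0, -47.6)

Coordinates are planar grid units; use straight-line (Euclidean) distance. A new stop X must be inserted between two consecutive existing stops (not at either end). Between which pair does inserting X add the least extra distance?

between M2 and M3

Added distance for inserting X between each consecutive pair:
M0–M1: 148.0
M1–M2: 281.5
M2–M3: 105.1
M3–M4: 338.3
Smallest added distance is 105.1, inserting between M2 and M3.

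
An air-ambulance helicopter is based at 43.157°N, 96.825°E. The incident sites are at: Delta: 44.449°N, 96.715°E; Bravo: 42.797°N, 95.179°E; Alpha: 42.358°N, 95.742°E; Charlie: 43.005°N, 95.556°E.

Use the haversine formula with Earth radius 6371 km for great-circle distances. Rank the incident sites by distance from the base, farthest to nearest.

Computing each great-circle distance from 43.157°N, 96.825°E:
Delta 44.449°N, 96.715°E: 143.9 km
Bravo 42.797°N, 95.179°E: 139.8 km
Alpha 42.358°N, 95.742°E: 125.3 km
Charlie 43.005°N, 95.556°E: 104.4 km

Delta, Bravo, Alpha, Charlie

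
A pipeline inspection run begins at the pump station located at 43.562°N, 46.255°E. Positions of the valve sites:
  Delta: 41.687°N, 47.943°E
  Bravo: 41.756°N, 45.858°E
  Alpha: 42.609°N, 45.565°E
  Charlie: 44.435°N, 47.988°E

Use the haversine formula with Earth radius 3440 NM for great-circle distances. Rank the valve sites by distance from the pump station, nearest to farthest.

Distance from the pump station at 43.562°N, 46.255°E to each:
Alpha 42.609°N, 45.565°E: 64.7 NM
Charlie 44.435°N, 47.988°E: 91.4 NM
Bravo 41.756°N, 45.858°E: 109.8 NM
Delta 41.687°N, 47.943°E: 135.0 NM

Alpha, Charlie, Bravo, Delta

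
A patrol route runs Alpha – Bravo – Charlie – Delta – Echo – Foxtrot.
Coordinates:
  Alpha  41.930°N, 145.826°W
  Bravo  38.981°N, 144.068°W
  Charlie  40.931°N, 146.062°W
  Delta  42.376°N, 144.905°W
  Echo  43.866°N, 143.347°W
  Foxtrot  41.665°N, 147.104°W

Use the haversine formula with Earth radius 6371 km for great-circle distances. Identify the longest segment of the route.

Echo–Foxtrot

Leg distances:
Alpha→Bravo: 360.0 km
Bravo→Charlie: 275.5 km
Charlie→Delta: 187.2 km
Delta→Echo: 208.4 km
Echo→Foxtrot: 392.3 km
The longest leg is Echo–Foxtrot at 392.3 km.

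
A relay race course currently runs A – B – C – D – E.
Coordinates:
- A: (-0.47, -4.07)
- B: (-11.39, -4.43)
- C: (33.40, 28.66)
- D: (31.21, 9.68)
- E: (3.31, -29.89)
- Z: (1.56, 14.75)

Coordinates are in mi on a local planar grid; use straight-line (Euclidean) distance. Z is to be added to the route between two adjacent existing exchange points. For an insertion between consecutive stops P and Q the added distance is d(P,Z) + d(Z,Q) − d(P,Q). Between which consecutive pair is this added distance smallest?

Added distance for inserting Z between each consecutive pair:
A–B: 31.1 mi
B–C: 2.2 mi
C–D: 45.7 mi
D–E: 26.3 mi
Smallest added distance is 2.2 mi, inserting between B and C.

between B and C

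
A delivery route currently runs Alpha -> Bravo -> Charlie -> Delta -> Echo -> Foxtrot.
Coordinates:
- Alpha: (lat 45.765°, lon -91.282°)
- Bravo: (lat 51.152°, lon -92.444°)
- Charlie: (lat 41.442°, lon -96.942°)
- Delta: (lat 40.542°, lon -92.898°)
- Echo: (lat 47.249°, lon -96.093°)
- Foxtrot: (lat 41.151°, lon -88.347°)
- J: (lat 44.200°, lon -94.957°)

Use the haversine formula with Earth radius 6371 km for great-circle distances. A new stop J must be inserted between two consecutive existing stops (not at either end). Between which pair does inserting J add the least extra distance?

between Delta and Echo

Added distance for inserting J between each consecutive pair:
Alpha–Bravo: 527.7 km
Bravo–Charlie: 9.1 km
Charlie–Delta: 433.4 km
Delta–Echo: 2.5 km
Echo–Foxtrot: 71.7 km
Smallest added distance is 2.5 km, inserting between Delta and Echo.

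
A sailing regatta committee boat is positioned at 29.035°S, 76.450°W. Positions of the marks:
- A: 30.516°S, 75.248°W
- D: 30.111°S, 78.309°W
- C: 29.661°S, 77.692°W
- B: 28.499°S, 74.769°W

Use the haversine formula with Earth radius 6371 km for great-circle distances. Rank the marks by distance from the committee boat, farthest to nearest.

D, A, B, C

Distance from the committee boat at 29.035°S, 76.450°W to each:
D 30.111°S, 78.309°W: 215.9 km
A 30.516°S, 75.248°W: 201.4 km
B 28.499°S, 74.769°W: 174.4 km
C 29.661°S, 77.692°W: 139.1 km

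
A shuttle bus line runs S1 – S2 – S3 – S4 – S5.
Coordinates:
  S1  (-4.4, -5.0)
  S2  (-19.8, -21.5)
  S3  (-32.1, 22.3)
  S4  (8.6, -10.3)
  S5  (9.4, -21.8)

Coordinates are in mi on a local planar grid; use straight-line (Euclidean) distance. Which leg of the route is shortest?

S4–S5

Leg distances:
S1→S2: 22.6 mi
S2→S3: 45.5 mi
S3→S4: 52.1 mi
S4→S5: 11.5 mi
The shortest leg is S4–S5 at 11.5 mi.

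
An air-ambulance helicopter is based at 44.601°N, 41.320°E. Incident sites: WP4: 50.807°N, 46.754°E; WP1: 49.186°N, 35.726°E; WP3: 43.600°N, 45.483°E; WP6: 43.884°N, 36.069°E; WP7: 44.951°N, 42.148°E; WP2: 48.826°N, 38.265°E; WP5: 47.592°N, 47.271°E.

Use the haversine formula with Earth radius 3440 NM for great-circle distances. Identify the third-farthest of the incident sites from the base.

Distance to each, sorted:
WP4: 432.2 NM
WP1: 358.2 NM
WP5: 305.9 NM
WP2: 283.1 NM
WP6: 229.9 NM
WP3: 189.3 NM
WP7: 41.1 NM
The third-farthest is WP5 at 305.9 NM.

WP5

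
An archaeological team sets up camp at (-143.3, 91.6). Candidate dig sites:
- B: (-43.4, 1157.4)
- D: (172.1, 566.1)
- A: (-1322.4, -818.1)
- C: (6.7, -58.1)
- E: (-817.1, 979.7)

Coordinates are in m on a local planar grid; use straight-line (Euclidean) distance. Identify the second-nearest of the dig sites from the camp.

D

Distances from the camp ((-143.3, 91.6)):
C: 211.9 m
D: 569.8 m
B: 1070.5 m
E: 1114.8 m
A: 1489.2 m
The second-nearest is D at 569.8 m.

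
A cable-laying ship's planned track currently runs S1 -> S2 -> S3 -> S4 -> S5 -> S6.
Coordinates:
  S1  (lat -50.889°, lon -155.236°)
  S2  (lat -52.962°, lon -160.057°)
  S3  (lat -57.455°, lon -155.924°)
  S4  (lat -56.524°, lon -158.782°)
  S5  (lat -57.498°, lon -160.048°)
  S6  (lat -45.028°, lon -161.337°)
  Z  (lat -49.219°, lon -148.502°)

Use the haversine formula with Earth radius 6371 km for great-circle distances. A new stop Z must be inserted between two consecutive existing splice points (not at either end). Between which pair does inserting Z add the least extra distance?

Added distance for inserting Z between each consecutive pair:
S1–S2: 1018.8 km
S2–S3: 1381.1 km
S3–S4: 1900.4 km
S4–S5: 2125.3 km
S5–S6: 880.3 km
Smallest added distance is 880.3 km, inserting between S5 and S6.

between S5 and S6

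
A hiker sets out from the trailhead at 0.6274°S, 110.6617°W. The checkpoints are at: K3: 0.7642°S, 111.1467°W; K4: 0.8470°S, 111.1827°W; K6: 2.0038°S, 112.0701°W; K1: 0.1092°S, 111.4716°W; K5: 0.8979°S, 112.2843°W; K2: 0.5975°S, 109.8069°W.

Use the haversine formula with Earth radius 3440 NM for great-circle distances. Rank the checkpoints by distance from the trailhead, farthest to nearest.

K6, K5, K1, K2, K4, K3

Distance from the trailhead at 0.6274°S, 110.6617°W to each:
K6 2.0038°S, 112.0701°W: 118.2 NM
K5 0.8979°S, 112.2843°W: 98.8 NM
K1 0.1092°S, 111.4716°W: 57.7 NM
K2 0.5975°S, 109.8069°W: 51.4 NM
K4 0.8470°S, 111.1827°W: 33.9 NM
K3 0.7642°S, 111.1467°W: 30.3 NM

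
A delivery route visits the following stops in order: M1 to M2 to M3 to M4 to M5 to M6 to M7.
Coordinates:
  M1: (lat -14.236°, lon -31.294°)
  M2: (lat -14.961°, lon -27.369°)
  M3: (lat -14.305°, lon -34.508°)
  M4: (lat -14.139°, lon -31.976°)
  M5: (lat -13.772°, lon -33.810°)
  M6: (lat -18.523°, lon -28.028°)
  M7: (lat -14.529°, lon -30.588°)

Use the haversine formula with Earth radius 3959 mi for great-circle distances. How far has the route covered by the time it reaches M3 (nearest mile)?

747 mi

Leg distances:
M1→M2: 267.2 mi  (cumulative 267.2 mi)
M2→M3: 479.4 mi  (cumulative 746.6 mi)
Cumulative distance at M3 ≈ 747 mi.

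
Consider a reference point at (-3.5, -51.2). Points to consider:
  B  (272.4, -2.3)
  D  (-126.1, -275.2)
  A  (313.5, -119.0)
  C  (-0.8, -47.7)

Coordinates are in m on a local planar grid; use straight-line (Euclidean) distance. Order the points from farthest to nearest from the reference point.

Distance from the reference point at (-3.5, -51.2) to each:
A (313.5, -119.0): 324.2 m
B (272.4, -2.3): 280.2 m
D (-126.1, -275.2): 255.4 m
C (-0.8, -47.7): 4.4 m

A, B, D, C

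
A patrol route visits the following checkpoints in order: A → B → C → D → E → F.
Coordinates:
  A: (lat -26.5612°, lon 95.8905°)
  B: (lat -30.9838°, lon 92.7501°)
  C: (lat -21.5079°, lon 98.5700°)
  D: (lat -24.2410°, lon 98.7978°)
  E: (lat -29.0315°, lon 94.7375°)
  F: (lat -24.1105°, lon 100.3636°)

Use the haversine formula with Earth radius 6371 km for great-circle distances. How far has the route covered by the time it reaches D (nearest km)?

2086 km

Leg distances:
A→B: 579.2 km  (cumulative 579.2 km)
B→C: 1202.4 km  (cumulative 1781.6 km)
C→D: 304.8 km  (cumulative 2086.4 km)
Cumulative distance at D ≈ 2086 km.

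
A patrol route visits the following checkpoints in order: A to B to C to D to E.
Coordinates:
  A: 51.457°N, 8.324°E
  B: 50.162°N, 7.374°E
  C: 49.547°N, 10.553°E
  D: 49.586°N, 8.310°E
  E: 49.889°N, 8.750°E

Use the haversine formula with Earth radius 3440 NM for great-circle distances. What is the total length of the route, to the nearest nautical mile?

326 NM

Leg distances:
A→B: 85.7 NM  (cumulative 85.7 NM)
B→C: 128.5 NM  (cumulative 214.2 NM)
C→D: 87.4 NM  (cumulative 301.5 NM)
D→E: 24.9 NM  (cumulative 326.5 NM)
Total route length ≈ 326 NM.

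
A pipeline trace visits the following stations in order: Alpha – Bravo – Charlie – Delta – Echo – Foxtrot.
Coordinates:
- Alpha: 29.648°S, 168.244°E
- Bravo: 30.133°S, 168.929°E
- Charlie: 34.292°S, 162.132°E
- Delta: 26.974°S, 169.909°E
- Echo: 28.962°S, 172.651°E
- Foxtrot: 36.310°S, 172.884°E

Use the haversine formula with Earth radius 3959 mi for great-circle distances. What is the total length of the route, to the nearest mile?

Leg distances:
Alpha→Bravo: 53.0 mi  (cumulative 53.0 mi)
Bravo→Charlie: 490.2 mi  (cumulative 543.2 mi)
Charlie→Delta: 684.7 mi  (cumulative 1227.9 mi)
Delta→Echo: 216.5 mi  (cumulative 1444.3 mi)
Echo→Foxtrot: 507.9 mi  (cumulative 1952.2 mi)
Total route length ≈ 1952 mi.

1952 mi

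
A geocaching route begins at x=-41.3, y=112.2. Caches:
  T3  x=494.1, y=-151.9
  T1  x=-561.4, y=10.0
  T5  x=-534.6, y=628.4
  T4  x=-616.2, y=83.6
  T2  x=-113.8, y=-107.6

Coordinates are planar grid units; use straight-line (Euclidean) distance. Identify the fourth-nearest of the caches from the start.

Distances from the start (x=-41.3, y=112.2):
T2: 231.4
T1: 530.0
T4: 575.6
T3: 597.0
T5: 714.0
The fourth-nearest is T3 at 597.0.

T3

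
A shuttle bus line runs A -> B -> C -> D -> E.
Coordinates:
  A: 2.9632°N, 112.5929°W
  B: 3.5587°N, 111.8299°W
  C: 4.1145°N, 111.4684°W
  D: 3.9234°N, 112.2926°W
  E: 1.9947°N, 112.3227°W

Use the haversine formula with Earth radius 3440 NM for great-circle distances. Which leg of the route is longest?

D–E

Leg distances:
A→B: 58.1 NM
B→C: 39.8 NM
C→D: 50.7 NM
D→E: 115.8 NM
The longest leg is D–E at 115.8 NM.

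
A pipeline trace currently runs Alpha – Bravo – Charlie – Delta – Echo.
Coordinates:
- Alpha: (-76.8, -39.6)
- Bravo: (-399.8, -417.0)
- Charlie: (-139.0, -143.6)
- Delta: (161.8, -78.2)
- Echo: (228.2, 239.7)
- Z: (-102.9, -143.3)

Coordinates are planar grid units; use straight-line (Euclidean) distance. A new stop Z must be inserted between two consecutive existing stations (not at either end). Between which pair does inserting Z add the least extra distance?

Added distance for inserting Z between each consecutive pair:
Alpha–Bravo: 14.0
Bravo–Charlie: 62.1
Charlie–Delta: 0.9
Delta–Echo: 454.1
Smallest added distance is 0.9, inserting between Charlie and Delta.

between Charlie and Delta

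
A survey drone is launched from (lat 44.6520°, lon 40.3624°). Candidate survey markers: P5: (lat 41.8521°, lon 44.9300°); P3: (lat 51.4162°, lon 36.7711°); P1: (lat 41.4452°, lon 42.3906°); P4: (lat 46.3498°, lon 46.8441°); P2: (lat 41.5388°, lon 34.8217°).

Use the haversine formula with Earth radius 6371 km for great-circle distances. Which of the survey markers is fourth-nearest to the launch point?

P2

Distances from the launch point ((lat 44.6520°, lon 40.3624°)):
P1: 392.8 km
P5: 483.4 km
P4: 539.1 km
P2: 567.4 km
P3: 797.9 km
The fourth-nearest is P2 at 567.4 km.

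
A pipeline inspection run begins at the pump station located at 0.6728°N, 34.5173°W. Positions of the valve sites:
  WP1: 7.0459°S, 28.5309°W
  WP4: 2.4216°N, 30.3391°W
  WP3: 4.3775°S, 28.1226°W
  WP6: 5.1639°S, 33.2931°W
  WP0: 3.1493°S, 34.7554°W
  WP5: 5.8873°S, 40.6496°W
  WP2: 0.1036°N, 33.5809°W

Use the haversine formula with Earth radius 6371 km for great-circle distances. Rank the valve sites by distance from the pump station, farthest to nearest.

Distance from the pump station at 0.6728°N, 34.5173°W to each:
WP1 7.0459°S, 28.5309°W: 1085.2 km
WP5 5.8873°S, 40.6496°W: 997.8 km
WP3 4.3775°S, 28.1226°W: 905.6 km
WP6 5.1639°S, 33.2931°W: 663.1 km
WP4 2.4216°N, 30.3391°W: 503.5 km
WP0 3.1493°S, 34.7554°W: 425.8 km
WP2 0.1036°N, 33.5809°W: 121.8 km

WP1, WP5, WP3, WP6, WP4, WP0, WP2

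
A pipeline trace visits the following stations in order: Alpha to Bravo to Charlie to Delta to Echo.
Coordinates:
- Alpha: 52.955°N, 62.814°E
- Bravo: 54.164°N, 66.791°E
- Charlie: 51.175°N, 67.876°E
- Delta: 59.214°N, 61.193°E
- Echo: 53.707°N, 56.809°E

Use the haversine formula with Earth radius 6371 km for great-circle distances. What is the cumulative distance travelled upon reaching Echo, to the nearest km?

Leg distances:
Alpha→Bravo: 295.0 km  (cumulative 295.0 km)
Bravo→Charlie: 340.3 km  (cumulative 635.3 km)
Charlie→Delta: 988.3 km  (cumulative 1623.6 km)
Delta→Echo: 668.6 km  (cumulative 2292.2 km)
Cumulative distance at Echo ≈ 2292 km.

2292 km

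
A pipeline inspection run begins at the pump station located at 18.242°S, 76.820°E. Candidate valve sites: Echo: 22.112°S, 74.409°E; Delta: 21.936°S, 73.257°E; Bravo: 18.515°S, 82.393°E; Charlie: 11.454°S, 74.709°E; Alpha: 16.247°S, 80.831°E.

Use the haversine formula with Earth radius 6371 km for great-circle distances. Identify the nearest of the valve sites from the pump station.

Alpha

Distances from the pump station (18.242°S, 76.820°E):
Alpha: 480.2 km
Echo: 498.5 km
Delta: 554.2 km
Bravo: 588.8 km
Charlie: 788.1 km
The nearest is Alpha at 480.2 km.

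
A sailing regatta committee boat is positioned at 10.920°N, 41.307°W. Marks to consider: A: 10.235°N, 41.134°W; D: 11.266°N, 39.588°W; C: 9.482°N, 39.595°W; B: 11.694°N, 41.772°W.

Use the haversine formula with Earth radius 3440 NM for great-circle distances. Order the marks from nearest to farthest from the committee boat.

Distances from the committee boat:
A 10.235°N, 41.134°W: 42.4 NM
B 11.694°N, 41.772°W: 53.9 NM
D 11.266°N, 39.588°W: 103.4 NM
C 9.482°N, 39.595°W: 133.0 NM

A, B, D, C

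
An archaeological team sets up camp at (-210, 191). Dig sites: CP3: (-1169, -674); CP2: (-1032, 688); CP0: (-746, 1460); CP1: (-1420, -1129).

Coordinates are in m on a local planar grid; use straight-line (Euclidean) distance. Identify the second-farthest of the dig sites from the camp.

Distance to each, sorted:
CP1: 1790.7 m
CP0: 1377.6 m
CP3: 1291.5 m
CP2: 960.6 m
The second-farthest is CP0 at 1377.6 m.

CP0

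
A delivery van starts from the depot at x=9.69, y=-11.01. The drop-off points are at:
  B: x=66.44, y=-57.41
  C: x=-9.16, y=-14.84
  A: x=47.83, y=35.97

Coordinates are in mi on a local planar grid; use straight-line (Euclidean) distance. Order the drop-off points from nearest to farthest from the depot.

C, A, B

Distance from the depot at x=9.69, y=-11.01 to each:
C x=-9.16, y=-14.84: 19.2 mi
A x=47.83, y=35.97: 60.5 mi
B x=66.44, y=-57.41: 73.3 mi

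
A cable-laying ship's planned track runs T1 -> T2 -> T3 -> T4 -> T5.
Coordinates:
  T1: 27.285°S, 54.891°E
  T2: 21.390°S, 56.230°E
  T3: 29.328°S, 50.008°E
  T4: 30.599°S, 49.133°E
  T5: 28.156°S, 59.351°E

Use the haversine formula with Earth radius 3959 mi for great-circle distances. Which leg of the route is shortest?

Leg distances:
T1→T2: 415.9 mi
T2→T3: 671.8 mi
T3→T4: 102.3 mi
T4→T5: 637.7 mi
The shortest leg is T3–T4 at 102.3 mi.

T3–T4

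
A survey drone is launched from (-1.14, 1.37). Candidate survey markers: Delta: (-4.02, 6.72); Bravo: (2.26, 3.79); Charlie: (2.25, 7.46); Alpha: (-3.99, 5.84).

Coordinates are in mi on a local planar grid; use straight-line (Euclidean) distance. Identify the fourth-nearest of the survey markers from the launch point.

Distance to each, sorted:
Bravo: 4.2 mi
Alpha: 5.3 mi
Delta: 6.1 mi
Charlie: 7.0 mi
The fourth-nearest is Charlie at 7.0 mi.

Charlie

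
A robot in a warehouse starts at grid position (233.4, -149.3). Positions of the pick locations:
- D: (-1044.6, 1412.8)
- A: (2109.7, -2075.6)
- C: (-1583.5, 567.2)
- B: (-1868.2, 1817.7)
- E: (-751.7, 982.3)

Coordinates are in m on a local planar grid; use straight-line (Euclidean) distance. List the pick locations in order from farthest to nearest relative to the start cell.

B, A, D, C, E

Computing each straight-line distance from (233.4, -149.3):
B (-1868.2, 1817.7): 2878.5 m
A (2109.7, -2075.6): 2689.1 m
D (-1044.6, 1412.8): 2018.3 m
C (-1583.5, 567.2): 1953.1 m
E (-751.7, 982.3): 1500.3 m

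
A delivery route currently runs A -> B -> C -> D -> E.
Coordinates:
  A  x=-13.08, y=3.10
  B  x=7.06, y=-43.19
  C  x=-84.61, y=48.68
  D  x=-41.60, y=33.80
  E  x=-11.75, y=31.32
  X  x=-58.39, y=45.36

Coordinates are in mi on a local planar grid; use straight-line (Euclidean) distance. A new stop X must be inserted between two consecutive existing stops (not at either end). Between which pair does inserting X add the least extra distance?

Added distance for inserting X between each consecutive pair:
A–B: 121.6 mi
B–C: 6.8 mi
C–D: 1.3 mi
D–E: 39.1 mi
Smallest added distance is 1.3 mi, inserting between C and D.

between C and D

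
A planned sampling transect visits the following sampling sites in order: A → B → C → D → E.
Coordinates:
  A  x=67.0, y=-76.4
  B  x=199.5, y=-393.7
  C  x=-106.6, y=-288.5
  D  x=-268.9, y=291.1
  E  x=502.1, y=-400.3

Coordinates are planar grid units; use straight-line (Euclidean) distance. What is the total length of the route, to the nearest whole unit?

2305

Leg distances:
A→B: 343.9  (cumulative 343.9)
B→C: 323.7  (cumulative 667.5)
C→D: 601.9  (cumulative 1269.4)
D→E: 1035.6  (cumulative 2305.0)
Total route length ≈ 2305.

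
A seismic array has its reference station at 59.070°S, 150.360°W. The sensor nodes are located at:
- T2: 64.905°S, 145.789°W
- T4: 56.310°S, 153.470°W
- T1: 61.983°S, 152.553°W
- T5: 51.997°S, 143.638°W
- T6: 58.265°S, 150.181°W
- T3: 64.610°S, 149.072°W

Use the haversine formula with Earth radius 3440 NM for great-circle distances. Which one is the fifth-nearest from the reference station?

Distances from the reference station (59.070°S, 150.360°W):
T6: 48.7 NM
T1: 186.5 NM
T4: 193.4 NM
T3: 334.6 NM
T2: 373.1 NM
T5: 481.6 NM
The fifth-nearest is T2 at 373.1 NM.

T2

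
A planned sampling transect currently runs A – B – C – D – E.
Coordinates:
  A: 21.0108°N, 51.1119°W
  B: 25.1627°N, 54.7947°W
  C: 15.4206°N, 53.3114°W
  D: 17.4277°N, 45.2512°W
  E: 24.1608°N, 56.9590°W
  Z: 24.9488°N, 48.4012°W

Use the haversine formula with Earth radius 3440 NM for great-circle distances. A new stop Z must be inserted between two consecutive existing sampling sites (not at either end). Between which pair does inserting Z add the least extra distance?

Added distance for inserting Z between each consecutive pair:
A–B: 306.1 NM
B–C: 392.4 NM
C–D: 640.5 NM
D–E: 183.4 NM
Smallest added distance is 183.4 NM, inserting between D and E.

between D and E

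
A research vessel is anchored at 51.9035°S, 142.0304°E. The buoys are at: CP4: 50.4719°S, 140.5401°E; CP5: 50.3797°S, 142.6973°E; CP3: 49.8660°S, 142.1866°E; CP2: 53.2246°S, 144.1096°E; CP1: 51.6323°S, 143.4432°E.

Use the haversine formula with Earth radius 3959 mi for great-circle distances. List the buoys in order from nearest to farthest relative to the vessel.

CP1, CP5, CP4, CP2, CP3

Distance from the vessel at 51.9035°S, 142.0304°E to each:
CP1 51.6323°S, 143.4432°E: 63.3 mi
CP5 50.3797°S, 142.6973°E: 109.2 mi
CP4 50.4719°S, 140.5401°E: 118.1 mi
CP2 53.2246°S, 144.1096°E: 126.3 mi
CP3 49.8660°S, 142.1866°E: 141.0 mi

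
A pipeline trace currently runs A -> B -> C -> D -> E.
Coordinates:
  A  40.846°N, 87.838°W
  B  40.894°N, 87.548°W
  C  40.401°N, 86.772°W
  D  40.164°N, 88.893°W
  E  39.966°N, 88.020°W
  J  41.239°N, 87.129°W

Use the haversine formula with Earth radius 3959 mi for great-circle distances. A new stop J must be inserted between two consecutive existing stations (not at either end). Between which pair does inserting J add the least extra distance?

between B and C

Added distance for inserting J between each consecutive pair:
A–B: 62.7 mi
B–C: 40.1 mi
C–D: 66.4 mi
D–E: 170.0 mi
Smallest added distance is 40.1 mi, inserting between B and C.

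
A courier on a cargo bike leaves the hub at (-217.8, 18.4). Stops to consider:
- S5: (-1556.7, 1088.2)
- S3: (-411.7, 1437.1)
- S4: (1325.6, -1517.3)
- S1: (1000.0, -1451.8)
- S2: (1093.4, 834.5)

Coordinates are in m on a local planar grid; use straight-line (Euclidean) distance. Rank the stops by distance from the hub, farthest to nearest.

Distances from the hub:
S4 (1325.6, -1517.3): 2177.3 m
S1 (1000.0, -1451.8): 1909.1 m
S5 (-1556.7, 1088.2): 1713.8 m
S2 (1093.4, 834.5): 1544.4 m
S3 (-411.7, 1437.1): 1431.9 m

S4, S1, S5, S2, S3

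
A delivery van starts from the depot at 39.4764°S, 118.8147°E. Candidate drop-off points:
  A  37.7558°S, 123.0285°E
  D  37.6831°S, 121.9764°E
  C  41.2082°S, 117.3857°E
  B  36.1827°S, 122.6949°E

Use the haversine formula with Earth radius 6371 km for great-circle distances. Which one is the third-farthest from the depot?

D

Distance to each, sorted:
B: 500.2 km
A: 413.0 km
D: 339.5 km
C: 227.5 km
The third-farthest is D at 339.5 km.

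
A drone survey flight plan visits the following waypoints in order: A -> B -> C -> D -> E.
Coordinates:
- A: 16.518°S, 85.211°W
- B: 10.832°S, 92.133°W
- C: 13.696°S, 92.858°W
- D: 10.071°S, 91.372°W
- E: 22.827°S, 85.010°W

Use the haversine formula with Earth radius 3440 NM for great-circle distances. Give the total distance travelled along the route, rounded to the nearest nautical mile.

1789 NM

Leg distances:
A→B: 528.6 NM  (cumulative 528.6 NM)
B→C: 177.1 NM  (cumulative 705.8 NM)
C→D: 234.5 NM  (cumulative 940.2 NM)
D→E: 848.5 NM  (cumulative 1788.8 NM)
Total route length ≈ 1789 NM.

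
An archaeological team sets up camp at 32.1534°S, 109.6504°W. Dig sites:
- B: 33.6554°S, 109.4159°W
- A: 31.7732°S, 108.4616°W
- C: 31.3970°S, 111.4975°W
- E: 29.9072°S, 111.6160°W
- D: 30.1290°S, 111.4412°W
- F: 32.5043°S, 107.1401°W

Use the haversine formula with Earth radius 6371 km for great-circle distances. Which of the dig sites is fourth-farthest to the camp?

C

Distance to each, sorted:
E: 312.2 km
D: 282.3 km
F: 239.1 km
C: 193.8 km
B: 168.4 km
A: 119.9 km
The fourth-farthest is C at 193.8 km.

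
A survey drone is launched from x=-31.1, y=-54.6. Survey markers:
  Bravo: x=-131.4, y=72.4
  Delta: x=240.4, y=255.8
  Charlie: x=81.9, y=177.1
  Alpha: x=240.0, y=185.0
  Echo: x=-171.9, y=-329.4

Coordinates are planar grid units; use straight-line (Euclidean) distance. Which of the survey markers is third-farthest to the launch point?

Distance to each, sorted:
Delta: 412.4
Alpha: 361.8
Echo: 308.8
Charlie: 257.8
Bravo: 161.8
The third-farthest is Echo at 308.8.

Echo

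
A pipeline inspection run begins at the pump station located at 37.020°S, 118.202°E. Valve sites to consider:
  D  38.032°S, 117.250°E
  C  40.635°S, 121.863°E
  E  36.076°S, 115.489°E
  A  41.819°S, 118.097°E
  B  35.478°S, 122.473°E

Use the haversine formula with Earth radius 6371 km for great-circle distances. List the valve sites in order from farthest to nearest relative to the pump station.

Computing each great-circle distance from 37.020°S, 118.202°E:
A 41.819°S, 118.097°E: 533.7 km
C 40.635°S, 121.863°E: 511.9 km
B 35.478°S, 122.473°E: 419.6 km
E 36.076°S, 115.489°E: 264.1 km
D 38.032°S, 117.250°E: 140.4 km

A, C, B, E, D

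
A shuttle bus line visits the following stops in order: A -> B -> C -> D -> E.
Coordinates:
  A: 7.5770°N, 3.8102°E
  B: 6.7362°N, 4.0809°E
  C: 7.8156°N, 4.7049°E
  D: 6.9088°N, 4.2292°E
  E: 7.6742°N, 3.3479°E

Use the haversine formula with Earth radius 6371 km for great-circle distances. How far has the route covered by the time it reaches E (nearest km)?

479 km

Leg distances:
A→B: 98.1 km  (cumulative 98.1 km)
B→C: 138.4 km  (cumulative 236.5 km)
C→D: 113.7 km  (cumulative 350.2 km)
D→E: 129.2 km  (cumulative 479.4 km)
Cumulative distance at E ≈ 479 km.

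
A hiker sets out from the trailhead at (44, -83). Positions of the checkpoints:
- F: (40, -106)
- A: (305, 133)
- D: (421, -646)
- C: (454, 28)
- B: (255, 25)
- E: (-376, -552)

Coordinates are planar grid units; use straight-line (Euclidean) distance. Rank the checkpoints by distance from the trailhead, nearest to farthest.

Computing each straight-line distance from (44, -83):
F (40, -106): 23.3
B (255, 25): 237.0
A (305, 133): 338.8
C (454, 28): 424.8
E (-376, -552): 629.6
D (421, -646): 677.6

F, B, A, C, E, D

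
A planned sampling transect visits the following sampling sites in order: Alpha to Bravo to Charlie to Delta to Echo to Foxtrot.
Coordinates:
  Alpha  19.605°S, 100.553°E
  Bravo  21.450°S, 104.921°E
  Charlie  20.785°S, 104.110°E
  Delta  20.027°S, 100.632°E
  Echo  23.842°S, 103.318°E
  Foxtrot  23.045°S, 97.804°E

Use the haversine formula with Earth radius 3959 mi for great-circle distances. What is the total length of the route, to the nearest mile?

Leg distances:
Alpha→Bravo: 310.1 mi  (cumulative 310.1 mi)
Bravo→Charlie: 69.6 mi  (cumulative 379.6 mi)
Charlie→Delta: 231.2 mi  (cumulative 610.9 mi)
Delta→Echo: 314.8 mi  (cumulative 925.7 mi)
Echo→Foxtrot: 353.8 mi  (cumulative 1279.6 mi)
Total route length ≈ 1280 mi.

1280 mi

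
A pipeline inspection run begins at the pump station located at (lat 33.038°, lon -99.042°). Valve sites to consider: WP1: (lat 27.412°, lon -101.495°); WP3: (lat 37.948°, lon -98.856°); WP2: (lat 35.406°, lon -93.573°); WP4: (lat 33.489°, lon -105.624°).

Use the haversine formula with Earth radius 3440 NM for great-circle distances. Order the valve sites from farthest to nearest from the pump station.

WP1, WP4, WP2, WP3

Distances from the pump station:
WP1 (lat 27.412°, lon -101.495°): 360.9 NM
WP4 (lat 33.489°, lon -105.624°): 331.5 NM
WP2 (lat 35.406°, lon -93.573°): 306.4 NM
WP3 (lat 37.948°, lon -98.856°): 294.9 NM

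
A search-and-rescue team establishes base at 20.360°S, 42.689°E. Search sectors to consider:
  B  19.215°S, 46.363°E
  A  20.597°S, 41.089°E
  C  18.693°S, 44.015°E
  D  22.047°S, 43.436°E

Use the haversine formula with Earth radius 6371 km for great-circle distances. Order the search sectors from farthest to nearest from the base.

Computing each great-circle distance from 20.360°S, 42.689°E:
B 19.215°S, 46.363°E: 404.9 km
C 18.693°S, 44.015°E: 231.7 km
D 22.047°S, 43.436°E: 202.9 km
A 20.597°S, 41.089°E: 168.7 km

B, C, D, A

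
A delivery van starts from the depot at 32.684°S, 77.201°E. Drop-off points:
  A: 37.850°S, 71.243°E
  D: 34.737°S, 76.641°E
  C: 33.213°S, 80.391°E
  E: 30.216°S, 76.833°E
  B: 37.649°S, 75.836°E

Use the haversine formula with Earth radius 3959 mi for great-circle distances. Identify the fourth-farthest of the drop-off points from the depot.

Distance to each, sorted:
A: 490.1 mi
B: 351.6 mi
C: 188.5 mi
E: 171.9 mi
D: 145.5 mi
The fourth-farthest is E at 171.9 mi.

E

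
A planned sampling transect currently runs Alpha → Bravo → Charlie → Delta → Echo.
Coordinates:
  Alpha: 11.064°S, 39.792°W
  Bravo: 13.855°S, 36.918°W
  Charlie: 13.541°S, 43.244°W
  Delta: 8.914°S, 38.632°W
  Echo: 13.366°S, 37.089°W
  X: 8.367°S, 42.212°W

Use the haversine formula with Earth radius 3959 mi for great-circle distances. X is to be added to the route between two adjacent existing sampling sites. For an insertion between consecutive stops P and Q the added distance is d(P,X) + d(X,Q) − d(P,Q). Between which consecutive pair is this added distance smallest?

Added distance for inserting X between each consecutive pair:
Alpha–Bravo: 497.3 mi
Bravo–Charlie: 461.1 mi
Charlie–Delta: 164.7 mi
Delta–Echo: 412.5 mi
Smallest added distance is 164.7 mi, inserting between Charlie and Delta.

between Charlie and Delta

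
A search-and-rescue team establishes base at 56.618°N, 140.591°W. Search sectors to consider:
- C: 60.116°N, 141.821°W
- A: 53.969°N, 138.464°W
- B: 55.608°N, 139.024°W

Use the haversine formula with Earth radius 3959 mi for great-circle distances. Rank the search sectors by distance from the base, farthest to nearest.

C, A, B

Computing each great-circle distance from 56.618°N, 140.591°W:
C 60.116°N, 141.821°W: 245.8 mi
A 53.969°N, 138.464°W: 201.2 mi
B 55.608°N, 139.024°W: 92.3 mi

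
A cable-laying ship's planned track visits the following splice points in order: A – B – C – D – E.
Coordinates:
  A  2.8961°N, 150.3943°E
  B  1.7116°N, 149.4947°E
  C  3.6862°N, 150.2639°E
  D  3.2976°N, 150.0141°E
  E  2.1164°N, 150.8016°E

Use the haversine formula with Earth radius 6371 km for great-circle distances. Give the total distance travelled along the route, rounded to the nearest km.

Leg distances:
A→B: 165.3 km  (cumulative 165.3 km)
B→C: 235.6 km  (cumulative 400.9 km)
C→D: 51.3 km  (cumulative 452.3 km)
D→E: 157.8 km  (cumulative 610.1 km)
Total route length ≈ 610 km.

610 km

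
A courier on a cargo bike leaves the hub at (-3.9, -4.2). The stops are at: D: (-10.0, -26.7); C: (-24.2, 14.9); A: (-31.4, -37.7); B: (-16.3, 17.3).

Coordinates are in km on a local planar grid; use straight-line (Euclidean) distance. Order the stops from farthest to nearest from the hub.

A, C, B, D

Distance from the hub at (-3.9, -4.2) to each:
A (-31.4, -37.7): 43.3 km
C (-24.2, 14.9): 27.9 km
B (-16.3, 17.3): 24.8 km
D (-10.0, -26.7): 23.3 km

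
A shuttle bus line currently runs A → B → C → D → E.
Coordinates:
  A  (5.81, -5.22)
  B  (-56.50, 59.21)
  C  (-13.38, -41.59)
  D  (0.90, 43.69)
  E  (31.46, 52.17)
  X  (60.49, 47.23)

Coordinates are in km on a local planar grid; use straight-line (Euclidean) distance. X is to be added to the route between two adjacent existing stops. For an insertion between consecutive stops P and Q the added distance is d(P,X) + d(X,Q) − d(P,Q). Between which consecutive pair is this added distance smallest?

between D and E

Added distance for inserting X between each consecutive pair:
A–B: 103.7 km
B–C: 123.5 km
C–D: 88.8 km
D–E: 57.4 km
Smallest added distance is 57.4 km, inserting between D and E.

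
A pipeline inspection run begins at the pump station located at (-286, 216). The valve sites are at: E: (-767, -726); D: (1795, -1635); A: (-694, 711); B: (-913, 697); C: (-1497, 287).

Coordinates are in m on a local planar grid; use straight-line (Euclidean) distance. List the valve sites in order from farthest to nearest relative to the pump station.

Distance from the pump station at (-286, 216) to each:
D (1795, -1635): 2785.1 m
C (-1497, 287): 1213.1 m
E (-767, -726): 1057.7 m
B (-913, 697): 790.2 m
A (-694, 711): 641.5 m

D, C, E, B, A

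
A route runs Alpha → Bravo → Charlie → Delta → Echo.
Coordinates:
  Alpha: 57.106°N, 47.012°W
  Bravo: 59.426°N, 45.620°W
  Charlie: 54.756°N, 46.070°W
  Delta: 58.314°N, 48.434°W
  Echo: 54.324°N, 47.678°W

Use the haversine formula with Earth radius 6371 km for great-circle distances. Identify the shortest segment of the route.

Alpha–Bravo

Leg distances:
Alpha→Bravo: 270.5 km
Bravo→Charlie: 520.0 km
Charlie→Delta: 421.3 km
Delta→Echo: 446.1 km
The shortest leg is Alpha–Bravo at 270.5 km.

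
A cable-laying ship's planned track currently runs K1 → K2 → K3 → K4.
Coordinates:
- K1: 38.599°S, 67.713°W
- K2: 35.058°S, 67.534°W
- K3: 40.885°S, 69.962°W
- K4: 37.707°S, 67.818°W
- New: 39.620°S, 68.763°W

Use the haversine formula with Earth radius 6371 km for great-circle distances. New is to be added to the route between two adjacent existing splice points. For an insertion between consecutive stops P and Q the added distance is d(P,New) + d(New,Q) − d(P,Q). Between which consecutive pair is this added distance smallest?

between K3 and K4

Added distance for inserting New between each consecutive pair:
K1–K2: 269.9 km
K2–K3: 10.5 km
K3–K4: 3.0 km
Smallest added distance is 3.0 km, inserting between K3 and K4.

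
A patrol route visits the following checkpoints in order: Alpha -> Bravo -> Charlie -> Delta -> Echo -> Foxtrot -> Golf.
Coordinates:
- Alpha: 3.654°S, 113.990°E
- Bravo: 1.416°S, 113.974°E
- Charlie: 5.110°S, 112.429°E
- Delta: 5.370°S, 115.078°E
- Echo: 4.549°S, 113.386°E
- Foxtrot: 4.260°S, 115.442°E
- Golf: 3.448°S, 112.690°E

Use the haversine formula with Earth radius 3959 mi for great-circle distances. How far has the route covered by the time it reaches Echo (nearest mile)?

Leg distances:
Alpha→Bravo: 154.6 mi  (cumulative 154.6 mi)
Bravo→Charlie: 276.6 mi  (cumulative 431.2 mi)
Charlie→Delta: 183.2 mi  (cumulative 614.4 mi)
Delta→Echo: 129.6 mi  (cumulative 744.0 mi)
Cumulative distance at Echo ≈ 744 mi.

744 mi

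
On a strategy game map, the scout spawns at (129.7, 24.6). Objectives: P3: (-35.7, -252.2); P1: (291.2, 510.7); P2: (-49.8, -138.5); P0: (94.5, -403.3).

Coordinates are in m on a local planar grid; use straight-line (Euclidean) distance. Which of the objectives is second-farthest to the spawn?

Distance to each, sorted:
P1: 512.2 m
P0: 429.3 m
P3: 322.5 m
P2: 242.5 m
The second-farthest is P0 at 429.3 m.

P0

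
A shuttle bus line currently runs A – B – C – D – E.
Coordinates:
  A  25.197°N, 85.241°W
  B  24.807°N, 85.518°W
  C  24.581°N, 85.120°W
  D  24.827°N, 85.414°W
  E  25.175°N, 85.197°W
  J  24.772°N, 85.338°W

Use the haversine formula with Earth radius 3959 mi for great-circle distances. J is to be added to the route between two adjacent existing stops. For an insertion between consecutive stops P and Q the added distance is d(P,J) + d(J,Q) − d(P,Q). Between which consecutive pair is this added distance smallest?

Added distance for inserting J between each consecutive pair:
A–B: 9.5 mi
B–C: 1.1 mi
C–D: 0.0 mi
D–E: 7.7 mi
Smallest added distance is 0.0 mi, inserting between C and D.

between C and D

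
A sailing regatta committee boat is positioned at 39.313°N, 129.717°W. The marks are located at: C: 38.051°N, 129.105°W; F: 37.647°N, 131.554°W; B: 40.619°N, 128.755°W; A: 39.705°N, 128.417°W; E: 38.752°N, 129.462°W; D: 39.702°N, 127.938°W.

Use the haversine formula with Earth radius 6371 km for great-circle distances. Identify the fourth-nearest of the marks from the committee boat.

Distance to each, sorted:
E: 66.2 km
A: 119.7 km
C: 150.0 km
D: 158.6 km
B: 166.8 km
F: 244.7 km
The fourth-nearest is D at 158.6 km.

D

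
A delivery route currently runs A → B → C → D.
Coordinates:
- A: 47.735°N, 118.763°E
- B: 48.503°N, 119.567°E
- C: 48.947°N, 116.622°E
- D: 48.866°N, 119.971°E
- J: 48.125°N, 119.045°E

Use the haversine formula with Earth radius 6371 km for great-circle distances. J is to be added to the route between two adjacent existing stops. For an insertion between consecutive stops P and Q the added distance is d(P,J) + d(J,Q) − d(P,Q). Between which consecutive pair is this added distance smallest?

Added distance for inserting J between each consecutive pair:
A–B: 1.1 km
B–C: 35.9 km
C–D: 62.5 km
Smallest added distance is 1.1 km, inserting between A and B.

between A and B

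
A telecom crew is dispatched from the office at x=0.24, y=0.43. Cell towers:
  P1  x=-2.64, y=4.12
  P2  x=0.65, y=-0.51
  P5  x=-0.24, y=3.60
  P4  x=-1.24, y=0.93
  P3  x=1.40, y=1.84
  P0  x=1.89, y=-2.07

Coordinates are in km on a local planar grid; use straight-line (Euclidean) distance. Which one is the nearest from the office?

P2

Distances from the office (x=0.24, y=0.43):
P2: 1.0 km
P4: 1.6 km
P3: 1.8 km
P0: 3.0 km
P5: 3.2 km
P1: 4.7 km
The nearest is P2 at 1.0 km.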